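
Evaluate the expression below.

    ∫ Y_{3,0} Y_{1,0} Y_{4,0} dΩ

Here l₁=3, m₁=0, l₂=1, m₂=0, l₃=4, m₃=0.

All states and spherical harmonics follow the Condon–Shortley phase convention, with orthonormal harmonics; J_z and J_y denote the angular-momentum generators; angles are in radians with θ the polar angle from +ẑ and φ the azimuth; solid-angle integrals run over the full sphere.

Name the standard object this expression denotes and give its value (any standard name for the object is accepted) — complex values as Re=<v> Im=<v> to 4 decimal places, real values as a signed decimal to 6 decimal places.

This is a Gaunt coefficient — the integral of a triple product of spherical harmonics over the sphere.
Rules hold: Σm=0, L=8 even, 2≤4≤4.
N = 7·3·9 = 189
Δ = 0!·6!·2!/9! = 1/252
Racah Σ t=0..0: t=0:+1/36 = 1/36
⇒ 3j(3 1 4; 0 0 0)² = 4/63, sgn +1
(m-triple is (0,0,0) — same symbol as above.)
4πI² = N·(3j₀)²·(3jₘ)² = 16/21
I = +1·√(0.761905/4π) = 0.24623252

Gaunt coefficient, +0.246233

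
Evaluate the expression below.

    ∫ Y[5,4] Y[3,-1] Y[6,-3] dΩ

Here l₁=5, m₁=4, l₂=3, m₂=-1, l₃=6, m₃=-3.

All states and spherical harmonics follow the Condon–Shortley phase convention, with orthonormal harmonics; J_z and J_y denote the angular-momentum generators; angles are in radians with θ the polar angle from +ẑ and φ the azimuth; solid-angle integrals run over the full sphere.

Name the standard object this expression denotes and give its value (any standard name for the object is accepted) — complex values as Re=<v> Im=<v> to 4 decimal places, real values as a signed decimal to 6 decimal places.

This is a Gaunt coefficient — the integral of a triple product of spherical harmonics over the sphere.
Rules hold: Σm=0, L=14 even, 2≤6≤8.
N = 11·7·13 = 1001
Δ = 2!·8!·4!/15! = 1/675675
Racah Σ t=0..2: t=0:+1/8640 t=1:−1/2304 t=2:+1/8640 = -7/34560
⇒ 3j(5 3 6; 0 0 0)² = 7/429, sgn -1
Racah Σ t=0..1: t=0:+1/40320 t=1:−1/241920 = 1/48384
⇒ 3j(5 3 6; 4 -1 -3)² = 24/1001, sgn -1
4πI² = N·(3j₀)²·(3jₘ)² = 56/143
I = +1·√(0.391608/4π) = 0.17653103

Gaunt coefficient, +0.176531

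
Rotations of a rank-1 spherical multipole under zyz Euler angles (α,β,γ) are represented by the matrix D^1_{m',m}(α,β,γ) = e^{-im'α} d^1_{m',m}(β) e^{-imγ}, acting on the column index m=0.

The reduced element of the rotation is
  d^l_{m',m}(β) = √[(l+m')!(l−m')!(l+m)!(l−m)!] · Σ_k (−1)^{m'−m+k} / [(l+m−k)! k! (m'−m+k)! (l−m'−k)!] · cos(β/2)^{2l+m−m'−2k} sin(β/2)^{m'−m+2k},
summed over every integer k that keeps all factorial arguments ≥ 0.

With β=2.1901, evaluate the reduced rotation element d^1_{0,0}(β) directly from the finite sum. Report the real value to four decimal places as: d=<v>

d=-0.5805

d^1_{0,0}(β=2.1901) via the finite sum:
c=cos(2.190100/2)=0.458002, s=sin(2.190100/2)=0.888951; N=√[1·1·1·1]=1.000000
The bounds max(0,m−m')=0 and min(l+m,l−m')=1 give 2 terms
  k=0: (−1)^0·1.0000/(1)·0.4580^2·0.8890^0 = +0.209766
  k=1: (−1)^1·1.0000/(1)·0.4580^0·0.8890^2 = -0.790234
d^1_{0,0}(2.1901) = +0.209766 -0.790234 = -0.580468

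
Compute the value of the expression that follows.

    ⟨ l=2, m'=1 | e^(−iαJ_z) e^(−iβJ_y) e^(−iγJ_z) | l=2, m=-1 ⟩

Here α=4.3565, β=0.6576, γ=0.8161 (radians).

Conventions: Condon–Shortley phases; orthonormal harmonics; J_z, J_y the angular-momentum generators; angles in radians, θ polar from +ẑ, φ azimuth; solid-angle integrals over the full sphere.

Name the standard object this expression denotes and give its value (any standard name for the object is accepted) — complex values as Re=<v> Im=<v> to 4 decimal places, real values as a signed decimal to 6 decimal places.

Wigner D-matrix element, Re=-0.2482 Im=0.1046

This is a Wigner D-matrix element — the rotation-matrix element ⟨l m'| R(α,β,γ) |l m⟩ in the angular-momentum basis.
Split into d^2_{1,-1}(β=0.6576) × two z-phases.
c=cos(0.657600/2)=0.946431, s=sin(0.657600/2)=0.322908; N=√[6·1·1·6]=6.000000
Admissible k: 0..1 (factorial args all ≥0)
  k=0: (−1)^2·6.0000/(2)·0.9464^2·0.3229^2 = +0.280192
  k=1: (−1)^3·6.0000/(6)·0.9464^0·0.3229^4 = -0.010872
d^2_{1,-1}(0.6576) = +0.280192 -0.010872 = +0.269320
D = (-0.348424+0.937337i)·(+0.269320)·(+0.685067+0.728480i) = -0.248185+0.104582i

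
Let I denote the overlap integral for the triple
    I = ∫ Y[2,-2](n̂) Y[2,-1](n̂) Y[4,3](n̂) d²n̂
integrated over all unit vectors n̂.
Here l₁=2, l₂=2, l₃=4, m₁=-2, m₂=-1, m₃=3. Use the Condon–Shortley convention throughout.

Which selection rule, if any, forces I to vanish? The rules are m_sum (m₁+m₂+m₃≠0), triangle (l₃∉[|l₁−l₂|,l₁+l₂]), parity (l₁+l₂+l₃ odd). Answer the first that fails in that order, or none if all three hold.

none

azimuthal sum: -2 − 1 + 3 = 0  ✓
0 ≤ 4 ≤ 4 (triangle on l)  ✓
L = 2 + 2 + 4 = 8 (even)  ✓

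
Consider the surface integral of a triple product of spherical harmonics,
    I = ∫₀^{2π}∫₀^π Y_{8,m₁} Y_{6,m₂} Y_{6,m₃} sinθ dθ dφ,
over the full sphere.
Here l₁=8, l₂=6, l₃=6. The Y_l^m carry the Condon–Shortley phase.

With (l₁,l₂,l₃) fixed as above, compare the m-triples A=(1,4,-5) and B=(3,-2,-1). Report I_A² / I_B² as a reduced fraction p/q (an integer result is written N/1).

64/21

Shared (l₁,l₂,l₃)=(8,6,6): N and (l;000)² cancel in I_A²/I_B².
A: Δ = 8!·8!·4!/21! = 1/1309458150; Racah Σ t=6..7: t=6:+1/174182400 t=7:−1/1219276800 = 1/203212800; ⇒ 3j(8 6 6; 1 4 -5)² = 288/29393, sgn -1
B: Δ = 8!·8!·4!/21! = 1/1309458150; Racah Σ t=0..4: t=0:+1/696729600 t=1:−1/17418240 t=2:+1/4147200 t=3:−1/6220800 t=4:+1/69672960 = 1/25804800; ⇒ 3j(8 6 6; 3 -2 -1)² = 27/8398, sgn -1
I_A²/I_B² = (288/29393)/(27/8398) = 64/21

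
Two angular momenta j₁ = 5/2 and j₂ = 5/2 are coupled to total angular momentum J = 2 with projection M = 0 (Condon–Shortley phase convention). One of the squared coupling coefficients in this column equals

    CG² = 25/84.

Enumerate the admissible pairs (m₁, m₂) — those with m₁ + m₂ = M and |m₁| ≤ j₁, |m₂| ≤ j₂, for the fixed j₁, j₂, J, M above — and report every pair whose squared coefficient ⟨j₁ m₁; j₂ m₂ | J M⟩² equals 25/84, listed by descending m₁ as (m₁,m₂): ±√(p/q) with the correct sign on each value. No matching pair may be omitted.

Admissible pairs with m₁+m₂ = M = 0: (-5/2,5/2), (-3/2,3/2), (-1/2,1/2), (1/2,-1/2), (3/2,-3/2), (5/2,-5/2)
  (m₁,m₂)=(5/2,-5/2): CG² = 25/84, CG = +√(25/84)   ← matches the target
  (m₁,m₂)=(3/2,-3/2): CG² = 1/84, CG = +√(1/84)
  (m₁,m₂)=(1/2,-1/2): CG² = 4/21, CG = −√(4/21)
  (m₁,m₂)=(-1/2,1/2): CG² = 4/21, CG = +√(4/21)
  (m₁,m₂)=(-3/2,3/2): CG² = 1/84, CG = −√(1/84)
  (m₁,m₂)=(-5/2,5/2): CG² = 25/84, CG = −√(25/84)   ← matches the target
Pairs with CG² = 25/84: (5/2,-5/2): +√(25/84); (-5/2,5/2): −√(25/84)

(5/2,-5/2): +√(25/84); (-5/2,5/2): −√(25/84)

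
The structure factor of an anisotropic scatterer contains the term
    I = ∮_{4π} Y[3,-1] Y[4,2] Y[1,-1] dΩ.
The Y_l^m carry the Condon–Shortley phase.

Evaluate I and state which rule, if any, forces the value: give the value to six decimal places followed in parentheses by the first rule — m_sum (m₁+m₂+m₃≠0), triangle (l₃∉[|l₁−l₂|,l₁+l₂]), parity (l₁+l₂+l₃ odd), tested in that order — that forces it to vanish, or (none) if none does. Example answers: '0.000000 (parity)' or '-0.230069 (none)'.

0.238414 (none)

m-sum 0 ✓  L=8 even ✓  1≤1≤7 ✓
Π(2lᵢ+1) = 7×9×3 = 189
triangle coeff Δ(3,4,1) = 1/252
Σ_t [3,3]: t=3:−1/36 = -1/36
(3j)²=4/63 [(3 4 1; 0 0 0)], sign=+1
Σ_t [4,4]: t=4:+1/96 = 1/96
(3j)²=5/84 [(3 4 1; -1 2 -1)], sign=+1
⇒ 4πI² = 5/7
I = (+1)√(5/7/(4π)) = 0.23841361
No selection rule forces the value: the integral is nonzero (none).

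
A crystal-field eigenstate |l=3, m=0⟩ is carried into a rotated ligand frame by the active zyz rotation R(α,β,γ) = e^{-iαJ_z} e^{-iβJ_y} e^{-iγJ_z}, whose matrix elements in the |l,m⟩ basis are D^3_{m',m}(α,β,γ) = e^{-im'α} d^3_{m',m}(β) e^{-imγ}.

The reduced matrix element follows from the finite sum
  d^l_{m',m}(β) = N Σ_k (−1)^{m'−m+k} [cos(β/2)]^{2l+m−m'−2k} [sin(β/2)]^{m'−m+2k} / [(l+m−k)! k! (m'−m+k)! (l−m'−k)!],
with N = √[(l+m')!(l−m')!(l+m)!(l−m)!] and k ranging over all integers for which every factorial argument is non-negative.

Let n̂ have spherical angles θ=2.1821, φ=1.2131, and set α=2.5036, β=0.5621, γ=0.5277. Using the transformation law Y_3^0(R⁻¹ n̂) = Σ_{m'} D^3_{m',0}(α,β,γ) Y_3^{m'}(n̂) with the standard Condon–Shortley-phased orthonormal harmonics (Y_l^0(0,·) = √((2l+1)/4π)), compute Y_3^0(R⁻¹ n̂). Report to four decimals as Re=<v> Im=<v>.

Re=0.3179 Im=0.0000

Need the full column D^3_{m',0} for m'=−3..3 at α=2.5036, β=0.5621, γ=0.5277.
cos(β/2)=0.960765, sin(β/2)=0.277365
d^3_{-3,0}: single k=3 term ⇒ +0.084629;  D = +0.028476+0.079694i
d^3_{-2,0}: k∈[2..3] ⇒ +0.359030 -0.029923 = +0.329108;  D = +0.095625-0.314909i
d^3_{-1,0}: k∈[1..3] ⇒ +0.786551 -0.196660 +0.005463 = +0.595354;  D = -0.478244+0.354584i
d^3_{0,0}: k∈[0..3] ⇒ +0.786507 -0.589947 +0.049168 -0.000455 = +0.245272;  D = +0.245272+0.000000i
d^3_{1,0}: k∈[0..2] ⇒ -0.786551 +0.196660 -0.005463 = -0.595354;  D = +0.478244+0.354584i
d^3_{2,0}: k∈[0..1] ⇒ +0.359030 -0.029923 = +0.329108;  D = +0.095625+0.314909i
d^3_{3,0}: single k=0 term ⇒ -0.084629;  D = -0.028476+0.079694i
Y_3^{m'}(θ=2.1821,φ=1.2131) and Σ D·Y over m':
  (+0.0285+0.0797i)·(-0.2013+0.1094i)  (+0.0956-0.3149i)·(+0.2969+0.2580i)  (-0.4782+0.3546i)·(+0.0600-0.1604i)  (+0.2453+0.0000i)·(+0.2898+0.0000i)  (+0.4782+0.3546i)·(-0.0600-0.1604i)  (+0.0956+0.3149i)·(+0.2969-0.2580i)  (-0.0285+0.0797i)·(+0.2013+0.1094i)
Y_3^0(R⁻¹ n̂) = +0.317855-0.000000i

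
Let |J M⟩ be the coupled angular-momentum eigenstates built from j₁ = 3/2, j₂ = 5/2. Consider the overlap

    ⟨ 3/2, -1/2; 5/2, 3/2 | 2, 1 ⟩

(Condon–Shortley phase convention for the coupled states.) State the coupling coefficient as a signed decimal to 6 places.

+0.154303

√[5·2!1!3!/7! · 1!2!4!1!3!1!] = √(24/7)
  +(−1)^1/∏(1,1,1,3,0,0)! = -1/6  (running -1/6)
  +(−1)^2/∏(2,0,0,2,1,1)! = 1/4  (running 1/12)
⟨..|..⟩ = √(24/7)·(1/12) = +0.154303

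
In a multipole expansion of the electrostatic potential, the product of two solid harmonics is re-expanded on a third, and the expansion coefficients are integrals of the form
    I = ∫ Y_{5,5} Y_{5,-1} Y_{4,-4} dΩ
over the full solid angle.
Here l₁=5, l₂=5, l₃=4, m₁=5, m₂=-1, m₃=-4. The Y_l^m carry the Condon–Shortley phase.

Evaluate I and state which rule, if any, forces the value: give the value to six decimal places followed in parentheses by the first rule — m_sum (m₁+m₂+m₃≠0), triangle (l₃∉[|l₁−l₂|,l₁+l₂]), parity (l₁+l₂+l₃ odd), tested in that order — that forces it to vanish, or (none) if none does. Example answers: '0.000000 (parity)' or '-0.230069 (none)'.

m-sum 0 ✓  L=14 even ✓  0≤4≤10 ✓
Π(2lᵢ+1) = 11×11×9 = 1089
triangle coeff Δ(5,5,4) = 1/3153150
Σ_t [1,5]: t=1:−1/69120 t=2:+1/1728 t=3:−1/576 t=4:+1/1728 t=5:−1/69120 = -7/11520
(3j)²=2/143 [(5 5 4; 0 0 0)], sign=-1
Σ_t [0,0]: t=0:+1/414720 = 1/414720
(3j)²=2/429 [(5 5 4; 5 -1 -4)], sign=+1
⇒ 4πI² = 12/169
I = (-1)√(12/169/(4π)) = -0.07516962
No selection rule forces the value: the integral is nonzero (none).

-0.075170 (none)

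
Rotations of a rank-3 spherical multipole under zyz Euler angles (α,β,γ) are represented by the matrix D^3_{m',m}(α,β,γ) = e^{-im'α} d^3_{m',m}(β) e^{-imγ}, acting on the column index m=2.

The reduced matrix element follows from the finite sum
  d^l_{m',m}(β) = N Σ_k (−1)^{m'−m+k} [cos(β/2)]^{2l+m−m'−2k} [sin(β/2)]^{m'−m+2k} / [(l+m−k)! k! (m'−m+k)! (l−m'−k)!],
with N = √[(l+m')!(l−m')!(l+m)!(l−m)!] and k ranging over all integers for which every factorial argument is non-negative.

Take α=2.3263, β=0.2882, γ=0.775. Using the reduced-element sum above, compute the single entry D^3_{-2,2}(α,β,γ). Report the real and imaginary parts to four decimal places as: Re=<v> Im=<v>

Re=-0.0021 Im=0.0001

D^3_{-2,2}(2.3263,0.2882,0.7750) = e^{-i·-2·2.3263}·d^3_{-2,2}(0.2882)·e^{-i·2·0.7750}. Compute d first:
c=cos(0.288200/2)=0.989636, s=sin(0.288200/2)=0.143602; N=√[1·120·120·1]=120.000000
Admissible k: 4..5 (factorial args all ≥0)
  k=4: (−1)^0·120.0000/(24)·0.9896^2·0.1436^4 = +0.002082
  k=5: (−1)^1·120.0000/(120)·0.9896^0·0.1436^6 = -0.000009
d^3_{-2,2}(0.2882) = +0.002082 -0.000009 = +0.002074
Phases: e^{-i·(-2)·2.3263}=-0.059753-0.998213i, e^{-i·(2)·0.7750}=+0.020795-0.999784i ⇒ D=-0.002072+0.000081i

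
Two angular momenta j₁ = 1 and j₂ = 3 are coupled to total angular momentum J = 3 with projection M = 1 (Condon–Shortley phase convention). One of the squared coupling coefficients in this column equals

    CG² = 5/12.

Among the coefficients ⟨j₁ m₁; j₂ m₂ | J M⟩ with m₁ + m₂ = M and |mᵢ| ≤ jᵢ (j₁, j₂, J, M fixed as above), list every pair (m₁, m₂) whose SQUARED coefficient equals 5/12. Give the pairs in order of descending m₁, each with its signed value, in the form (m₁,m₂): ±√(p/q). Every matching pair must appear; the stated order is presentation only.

Admissible pairs with m₁+m₂ = M = 1: (-1,2), (0,1), (1,0)
  (m₁,m₂)=(1,0): CG² = 1/2, CG = +√(1/2)
  (m₁,m₂)=(0,1): CG² = 1/12, CG = −√(1/12)
  (m₁,m₂)=(-1,2): CG² = 5/12, CG = −√(5/12)   ← matches the target
Pairs with CG² = 5/12: (-1,2): −√(5/12)

(-1,2): −√(5/12)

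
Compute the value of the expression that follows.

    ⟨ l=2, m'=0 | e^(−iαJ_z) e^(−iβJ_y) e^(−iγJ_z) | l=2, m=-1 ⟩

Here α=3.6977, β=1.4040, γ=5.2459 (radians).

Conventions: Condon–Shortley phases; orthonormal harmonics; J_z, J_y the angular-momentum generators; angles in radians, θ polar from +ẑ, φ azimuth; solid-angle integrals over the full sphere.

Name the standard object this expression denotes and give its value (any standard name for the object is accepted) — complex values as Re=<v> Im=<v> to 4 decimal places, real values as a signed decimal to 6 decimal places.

This is a Wigner D-matrix element — the rotation-matrix element ⟨l m'| R(α,β,γ) |l m⟩ in the angular-momentum basis.
First d^2_{0,-1}(β=1.4040), then the phase factors e^{-i(0)α} and e^{-i(-1)γ}:
Half-angle: c=0.763552, s=0.645746. N=√(2·2·1·6)=4.898979
k: max(0,(-1)−(0))=0 … min(2+(-1),2−(0))=1
  k=0: (−1)^1·4.8990/(2)·0.7636^3·0.6457^1 = -0.704131
  k=1: (−1)^2·4.8990/(2)·0.7636^1·0.6457^3 = +0.503616
d^2_{0,-1}(1.4040) = -0.704131 +0.503616 = -0.200515
Phases: e^{-i·(0)·3.6977}=+1.000000+0.000000i, e^{-i·(-1)·5.2459}=+0.508560-0.861027i ⇒ D=-0.101974+0.172649i

Wigner D-matrix element, Re=-0.1020 Im=0.1726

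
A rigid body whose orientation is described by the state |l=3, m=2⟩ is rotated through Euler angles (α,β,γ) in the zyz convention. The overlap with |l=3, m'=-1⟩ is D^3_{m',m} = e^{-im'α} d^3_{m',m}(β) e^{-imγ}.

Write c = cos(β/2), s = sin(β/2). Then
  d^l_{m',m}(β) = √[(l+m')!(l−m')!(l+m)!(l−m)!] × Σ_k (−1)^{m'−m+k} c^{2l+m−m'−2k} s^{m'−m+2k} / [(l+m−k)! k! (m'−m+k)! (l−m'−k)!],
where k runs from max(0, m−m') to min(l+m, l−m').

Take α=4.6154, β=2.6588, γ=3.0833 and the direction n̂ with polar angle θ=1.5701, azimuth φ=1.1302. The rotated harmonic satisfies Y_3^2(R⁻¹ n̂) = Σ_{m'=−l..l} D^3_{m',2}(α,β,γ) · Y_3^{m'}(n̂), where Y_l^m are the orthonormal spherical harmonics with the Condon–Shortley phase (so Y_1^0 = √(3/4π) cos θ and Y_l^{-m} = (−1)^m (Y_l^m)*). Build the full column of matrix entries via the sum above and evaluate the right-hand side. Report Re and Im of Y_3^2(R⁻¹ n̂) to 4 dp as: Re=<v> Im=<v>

Need the full column D^3_{m',2} for m'=−3..3 at α=4.6154, β=2.6588, γ=3.0833.
cos(β/2)=0.239059, sin(β/2)=0.971005
d^3_{-3,2}: single k=5 term ⇒ +0.505461;  D = +0.087697+0.497795i
d^3_{-2,2}: k∈[4..5] ⇒ +0.254018 -0.838164 = -0.584146;  D = +0.582397-0.045163i
d^3_{-1,2}: k∈[3..4] ⇒ +0.079106 -0.652548 = -0.573442;  D = -0.011237+0.573332i
d^3_{0,2}: k∈[2..3] ⇒ +0.016866 -0.278263 = -0.261397;  D = -0.259622-0.030406i
d^3_{1,2}: k∈[1..2] ⇒ +0.002397 -0.079106 = -0.076708;  D = +0.016259-0.074966i
d^3_{2,2}: k∈[0..1] ⇒ +0.000187 -0.015397 = -0.015210;  D = +0.014483+0.004648i
d^3_{3,2}: single k=0 term ⇒ -0.001857;  D = -0.000736+0.001705i
Y_3^{m'}(θ=1.5701,φ=1.1302) and Σ D·Y over m':
  (+0.0877+0.4978i)·(-0.4044+0.1028i)  (+0.5824-0.0452i)·(-0.0005-0.0005i)  (-0.0112+0.5733i)·(-0.1378+0.2923i)  (-0.2596-0.0304i)·(-0.0008+0.0000i)  (+0.0163-0.0750i)·(+0.1378+0.2923i)  (+0.0145+0.0046i)·(-0.0005+0.0005i)  (-0.0007+0.0017i)·(+0.4044+0.1028i)
Y_3^2(R⁻¹ n̂) = -0.229103-0.279811i

Re=-0.2291 Im=-0.2798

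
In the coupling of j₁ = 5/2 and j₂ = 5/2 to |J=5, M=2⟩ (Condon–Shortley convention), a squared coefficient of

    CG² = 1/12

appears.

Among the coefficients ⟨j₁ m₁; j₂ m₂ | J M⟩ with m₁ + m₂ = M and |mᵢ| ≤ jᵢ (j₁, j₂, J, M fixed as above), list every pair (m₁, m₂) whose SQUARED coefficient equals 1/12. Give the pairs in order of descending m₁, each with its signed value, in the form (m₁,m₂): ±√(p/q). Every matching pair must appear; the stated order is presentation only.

Admissible pairs with m₁+m₂ = M = 2: (-1/2,5/2), (1/2,3/2), (3/2,1/2), (5/2,-1/2)
  (m₁,m₂)=(5/2,-1/2): CG² = 1/12, CG = +√(1/12)   ← matches the target
  (m₁,m₂)=(3/2,1/2): CG² = 5/12, CG = +√(5/12)
  (m₁,m₂)=(1/2,3/2): CG² = 5/12, CG = +√(5/12)
  (m₁,m₂)=(-1/2,5/2): CG² = 1/12, CG = +√(1/12)   ← matches the target
Pairs with CG² = 1/12: (5/2,-1/2): +√(1/12); (-1/2,5/2): +√(1/12)

(5/2,-1/2): +√(1/12); (-1/2,5/2): +√(1/12)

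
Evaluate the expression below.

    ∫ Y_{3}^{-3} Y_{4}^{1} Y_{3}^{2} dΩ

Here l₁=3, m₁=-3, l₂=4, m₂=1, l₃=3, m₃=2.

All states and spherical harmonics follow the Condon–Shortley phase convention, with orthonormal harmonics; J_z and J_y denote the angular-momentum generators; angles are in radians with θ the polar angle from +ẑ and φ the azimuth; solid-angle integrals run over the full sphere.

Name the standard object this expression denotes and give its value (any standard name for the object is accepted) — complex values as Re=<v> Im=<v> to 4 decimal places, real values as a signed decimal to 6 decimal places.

This is a Gaunt coefficient — the integral of a triple product of spherical harmonics over the sphere.
m-sum 0 ✓  L=10 even ✓  1≤3≤7 ✓
Π(2lᵢ+1) = 7×9×7 = 441
triangle coeff Δ(3,4,3) = 1/34650
Σ_t [1,3]: t=1:−1/72 t=2:+1/16 t=3:−1/72 = 5/144
(3j)²=2/77 [(3 4 3; 0 0 0)], sign=-1
Σ_t [4,4]: t=4:+1/288 = 1/288
(3j)²=5/231 [(3 4 3; -3 1 2)], sign=-1
⇒ 4πI² = 30/121
I = (+1)√(30/121/(4π)) = 0.14046335

Gaunt coefficient, +0.140463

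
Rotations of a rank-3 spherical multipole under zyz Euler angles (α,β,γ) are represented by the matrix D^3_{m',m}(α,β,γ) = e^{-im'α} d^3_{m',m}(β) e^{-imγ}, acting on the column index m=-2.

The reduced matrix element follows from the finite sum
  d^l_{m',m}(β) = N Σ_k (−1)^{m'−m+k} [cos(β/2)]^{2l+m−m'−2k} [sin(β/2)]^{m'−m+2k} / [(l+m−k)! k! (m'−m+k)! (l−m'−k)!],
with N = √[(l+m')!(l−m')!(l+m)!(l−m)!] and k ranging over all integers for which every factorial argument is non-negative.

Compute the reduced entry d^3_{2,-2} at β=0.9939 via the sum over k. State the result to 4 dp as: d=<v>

d=0.1878

d^3_{2,-2}(β=0.9939) via the finite sum:
c=cos(0.993900/2)=0.879041, s=sin(0.993900/2)=0.476747; N=√[120·1·1·120]=120.000000
k∈{0,1} keeps every argument non-negative
  k=0: (−1)^4·120.0000/(24)·0.8790^2·0.4767^4 = +0.199590
  k=1: (−1)^5·120.0000/(120)·0.8790^0·0.4767^6 = -0.011742
d^3_{2,-2}(0.9939) = +0.199590 -0.011742 = +0.187848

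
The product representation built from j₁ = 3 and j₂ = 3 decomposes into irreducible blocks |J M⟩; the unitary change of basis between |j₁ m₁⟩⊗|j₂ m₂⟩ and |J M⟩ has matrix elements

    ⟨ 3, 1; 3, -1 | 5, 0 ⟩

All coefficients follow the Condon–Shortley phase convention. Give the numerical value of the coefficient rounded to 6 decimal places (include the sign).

+√(25/84) = +0.545545

triangle: 1!·5!·5!/12! = 14400/479001600
(j±m)!: 4!·2!·2!·4!·5!·5! = 33177600
prefactor² = (2J+1)·Δ·N² = 76800/7
  k=0: +1/(0!·1!·2!·2!·3!·3!) = 1/144
  k=1: −1/(1!·0!·1!·1!·4!·4!) = -1/576
Σ = 1/192  ⇒  CG² = 76800/7·(1/192)² = 25/84
CG = +√(25/84) = +0.545545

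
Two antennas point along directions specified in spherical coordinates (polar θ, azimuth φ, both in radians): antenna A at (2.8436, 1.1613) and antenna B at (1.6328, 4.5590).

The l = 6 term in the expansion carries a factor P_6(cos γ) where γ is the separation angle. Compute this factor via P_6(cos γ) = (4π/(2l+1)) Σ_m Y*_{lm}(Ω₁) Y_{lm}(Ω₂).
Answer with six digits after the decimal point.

-0.030443

Expand P_6 via completeness: Σ_{m} conj(Y_{6,m}) at Ω₁ times Y_{6,m} at Ω₂ —
  m=-6: (0.000240, 0.000196) × (-0.289177, -0.380029) = (0.000005, -0.000148)  (running Σ = (0.000005, -0.000148))
  m=-5: (-0.003101, 0.001601) × (0.071268, -0.073948) = (-0.000103, 0.000343)  (running Σ = (-0.000098, 0.000196))
  m=-4: (-0.001611, -0.023944) × (-0.277245, -0.195243) = (-0.004228, 0.006953)  (running Σ = (-0.004326, 0.007149))
  m=-3: (0.104685, 0.037303) × (0.052713, -0.106350) = (0.009485, -0.009167)  (running Σ = (0.005160, -0.002018))
  m=-2: (-0.232155, 0.248302) × (-0.288071, -0.091255) = (0.089536, -0.050343)  (running Σ = (0.094696, -0.052362))
  m=-1: (-0.236715, -0.545386) × (0.019018, -0.123009) = (-0.071589, 0.018746)  (running Σ = (0.023106, -0.033615))
  m=0: (0.265651, -0.000000) × (-0.292512, 0.000000) = (-0.077706, 0.000000)  (running Σ = (-0.054600, -0.033615))
  m=1: (0.236715, -0.545386) × (-0.019018, -0.123009) = (-0.071589, -0.018746)  (running Σ = (-0.126189, -0.052362))
  m=2: (-0.232155, -0.248302) × (-0.288071, 0.091255) = (0.089536, 0.050343)  (running Σ = (-0.036653, -0.002018))
  m=3: (-0.104685, 0.037303) × (-0.052713, -0.106350) = (0.009485, 0.009167)  (running Σ = (-0.027168, 0.007149))
  m=4: (-0.001611, 0.023944) × (-0.277245, 0.195243) = (-0.004228, -0.006953)  (running Σ = (-0.031396, 0.000196))
  m=5: (0.003101, 0.001601) × (-0.071268, -0.073948) = (-0.000103, -0.000343)  (running Σ = (-0.031498, -0.000148))
  m=6: (0.000240, -0.000196) × (-0.289177, 0.380029) = (0.000005, 0.000148)  (running Σ = (-0.031493, -0.000000))
Accumulated sum (-0.031493, -0.000000); after 4π/(2l+1) scaling, (-0.030443, -0.000000) ⇒ P_6 = -0.030443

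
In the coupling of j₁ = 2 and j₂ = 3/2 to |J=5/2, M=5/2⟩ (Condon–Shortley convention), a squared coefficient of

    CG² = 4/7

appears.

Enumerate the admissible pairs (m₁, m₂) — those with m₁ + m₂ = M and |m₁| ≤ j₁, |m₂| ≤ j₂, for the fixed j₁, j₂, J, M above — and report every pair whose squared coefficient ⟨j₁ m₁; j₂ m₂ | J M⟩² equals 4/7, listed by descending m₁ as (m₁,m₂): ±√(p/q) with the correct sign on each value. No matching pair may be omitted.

Admissible pairs with m₁+m₂ = M = 5/2: (1,3/2), (2,1/2)
  (m₁,m₂)=(2,1/2): CG² = 4/7, CG = +√(4/7)   ← matches the target
  (m₁,m₂)=(1,3/2): CG² = 3/7, CG = −√(3/7)
Pairs with CG² = 4/7: (2,1/2): +√(4/7)

(2,1/2): +√(4/7)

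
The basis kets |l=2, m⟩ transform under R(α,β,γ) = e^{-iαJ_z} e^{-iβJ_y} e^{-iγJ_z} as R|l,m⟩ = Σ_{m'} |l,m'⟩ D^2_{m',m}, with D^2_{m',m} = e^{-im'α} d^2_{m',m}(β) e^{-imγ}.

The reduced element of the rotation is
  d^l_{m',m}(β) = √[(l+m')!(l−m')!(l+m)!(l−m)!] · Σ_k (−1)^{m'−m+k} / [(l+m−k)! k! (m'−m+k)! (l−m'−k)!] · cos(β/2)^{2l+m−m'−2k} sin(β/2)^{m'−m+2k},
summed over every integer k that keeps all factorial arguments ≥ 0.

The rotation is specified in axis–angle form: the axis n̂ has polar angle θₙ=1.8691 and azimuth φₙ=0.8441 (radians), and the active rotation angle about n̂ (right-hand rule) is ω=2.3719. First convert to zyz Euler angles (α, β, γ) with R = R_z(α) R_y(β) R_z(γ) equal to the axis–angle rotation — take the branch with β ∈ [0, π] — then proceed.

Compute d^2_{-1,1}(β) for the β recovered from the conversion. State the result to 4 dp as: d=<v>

d=-0.1094

Axis–angle → zyz. n̂ = (sinθₙcosφₙ, sinθₙsinφₙ, cosθₙ) = (+0.635062, +0.714367, -0.293899), ω = 2.3719.
R = I cosω + sinω [n̂]ₓ + (1−cosω) n̂n̂ᵀ gives
  R = [-0.025199, +0.983985, +0.176460; +0.574928, +0.158669, -0.802672; -0.817816, +0.081225, -0.569719]
β = atan2(√(R₁₃²+R₂₃²), R₃₃) = 2.176960; α = atan2(R₂₃, R₁₃) mod 2π = 4.928788; γ = atan2(R₃₂, −R₃₁) mod 2π = 0.098995
d^2_{-1,1}(β=2.1770) via the finite sum:
c=cos(2.176960/2)=0.463833, s=sin(2.176960/2)=0.885923; N=√[1·6·6·1]=6.000000
k: max(0,(1)−(-1))=2 … min(2+(1),2−(-1))=3
  k=2: (−1)^0·6.0000/(2)·0.4638^2·0.8859^2 = +0.506566
  k=3: (−1)^1·6.0000/(6)·0.4638^0·0.8859^4 = -0.616004
d^2_{-1,1}(2.1770) = +0.506566 -0.616004 = -0.109439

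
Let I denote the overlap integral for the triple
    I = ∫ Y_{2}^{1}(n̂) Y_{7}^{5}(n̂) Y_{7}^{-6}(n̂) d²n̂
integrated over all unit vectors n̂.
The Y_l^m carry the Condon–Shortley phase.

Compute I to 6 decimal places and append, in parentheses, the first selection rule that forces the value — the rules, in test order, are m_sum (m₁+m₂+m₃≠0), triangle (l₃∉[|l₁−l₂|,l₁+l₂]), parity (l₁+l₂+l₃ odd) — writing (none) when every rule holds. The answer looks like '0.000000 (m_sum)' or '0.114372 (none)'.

0.196071 (none)

Rules hold: Σm=0, L=16 even, 5≤7≤9.
N = 5·15·15 = 1125
Δ = 2!·2!·12!/17! = 1/185640
Racah Σ t=0..2: t=0:+1/2419200 t=1:−1/518400 t=2:+1/2419200 = -1/907200
⇒ 3j(2 7 7; 0 0 0)² = 56/3315, sgn +1
Racah Σ t=0..1: t=0:+1/958003200 t=1:−1/79833600 = -1/87091200
⇒ 3j(2 7 7; 1 5 -6)² = 121/4760, sgn +1
4πI² = N·(3j₀)²·(3jₘ)² = 1815/3757
I = +1·√(0.483098/4π) = 0.19607074
No selection rule forces the value: the integral is nonzero (none).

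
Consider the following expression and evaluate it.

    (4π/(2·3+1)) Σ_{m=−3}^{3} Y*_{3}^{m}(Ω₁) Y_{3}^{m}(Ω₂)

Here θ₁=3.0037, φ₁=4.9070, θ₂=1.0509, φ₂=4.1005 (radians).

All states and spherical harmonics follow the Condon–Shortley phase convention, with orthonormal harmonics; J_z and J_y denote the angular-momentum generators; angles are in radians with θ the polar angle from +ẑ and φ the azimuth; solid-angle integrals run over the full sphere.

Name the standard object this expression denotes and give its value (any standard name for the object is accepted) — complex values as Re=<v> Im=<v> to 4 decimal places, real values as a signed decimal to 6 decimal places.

Legendre polynomial (addition theorem), +0.442582

This sum is the spherical-harmonic addition theorem: it equals the Legendre polynomial P_l(cos γ) of the angle γ between the two directions.
Term-by-term m-sum for l=3 (normalisation 4π/7 = 1.795196):
  [-3]  conj(Y_{3,-3})(Ω₁) = -0.000597+0.000904i ; Y_{3,-3}(Ω₂) = +0.263220+0.071397i ; Δ = -0.000222+0.000195i
  [-2]  conj(Y_{3,-2})(Ω₁) = +0.017696+0.007258i ; Y_{3,-2}(Ω₂) = -0.130055-0.359614i ; Δ = +0.000309-0.007308i
  [-1]  conj(Y_{3,-1})(Ω₁) = +0.033551-0.170221i ; Y_{3,-1}(Ω₂) = -0.037700+0.053725i ; Δ = +0.007880+0.008220i
  [+0]  conj(Y_{3,0})(Ω₁) = -0.704349-0.000000i ; Y_{3,0}(Ω₂) = -0.327399+0.000000i ; Δ = +0.230603+0.000000i
  [+1]  conj(Y_{3,1})(Ω₁) = -0.033551-0.170221i ; Y_{3,1}(Ω₂) = +0.037700+0.053725i ; Δ = +0.007880-0.008220i
  [+2]  conj(Y_{3,2})(Ω₁) = +0.017696-0.007258i ; Y_{3,2}(Ω₂) = -0.130055+0.359614i ; Δ = +0.000309+0.007308i
  [+3]  conj(Y_{3,3})(Ω₁) = +0.000597+0.000904i ; Y_{3,3}(Ω₂) = -0.263220+0.071397i ; Δ = -0.000222-0.000195i
Total Σ_m = +0.246537+0.000000i. Multiply by 1.795196: +0.442582+0.000000i. P_3(cos γ) = 0.442582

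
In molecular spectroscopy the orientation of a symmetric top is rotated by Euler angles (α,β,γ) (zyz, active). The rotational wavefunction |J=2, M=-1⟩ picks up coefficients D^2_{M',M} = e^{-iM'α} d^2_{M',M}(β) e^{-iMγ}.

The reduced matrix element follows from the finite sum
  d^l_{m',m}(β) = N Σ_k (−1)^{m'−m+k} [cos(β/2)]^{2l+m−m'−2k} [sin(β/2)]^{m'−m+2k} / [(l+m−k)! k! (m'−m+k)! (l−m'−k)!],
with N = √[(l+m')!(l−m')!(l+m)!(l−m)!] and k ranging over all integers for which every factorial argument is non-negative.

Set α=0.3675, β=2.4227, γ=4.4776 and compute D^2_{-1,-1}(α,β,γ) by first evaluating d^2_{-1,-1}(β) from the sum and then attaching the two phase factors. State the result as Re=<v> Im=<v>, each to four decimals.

First d^2_{-1,-1}(β=2.4227), then the phase factors e^{-i(-1)α} and e^{-i(-1)γ}:
With c≡cos(β/2)=0.351756 and s≡sin(β/2)=0.936092, N=[1·6·1·6]^{1/2}=6.000000
k: max(0,(-1)−(-1))=0 … min(2+(-1),2−(-1))=1
  k=0: (−1)^0·6.0000/(6)·0.3518^4·0.9361^0 = +0.015310
  k=1: (−1)^1·6.0000/(2)·0.3518^2·0.9361^2 = -0.325268
d^2_{-1,-1}(2.4227) = +0.015310 -0.325268 = -0.309958
Attach z-rotation phases: D = e^{-i(-1)(0.3675)}·(-0.309958)·e^{-i(-1)(4.4776)} = -0.041014+0.307233i

Re=-0.0410 Im=0.3072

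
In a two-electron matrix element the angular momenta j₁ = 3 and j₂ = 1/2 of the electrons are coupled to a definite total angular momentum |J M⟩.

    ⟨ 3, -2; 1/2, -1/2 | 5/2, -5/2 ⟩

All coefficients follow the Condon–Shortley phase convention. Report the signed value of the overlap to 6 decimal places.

+√(1/7) ≈ +0.377964

triangle: 1!*5!*0!/7! = 120/5040
(j±m)!: 1!*5!*0!*1!*0!*5! = 14400
prefactor² = (2J+1)*Δ*N² = 14400/7
  k=0: +1/(0!*1!*5!*0!*0!*0!) = 1/120
Σ = 1/120  ⇒  CG² = 14400/7*(1/120)² = 1/7
CG = +√(1/7) = +0.377964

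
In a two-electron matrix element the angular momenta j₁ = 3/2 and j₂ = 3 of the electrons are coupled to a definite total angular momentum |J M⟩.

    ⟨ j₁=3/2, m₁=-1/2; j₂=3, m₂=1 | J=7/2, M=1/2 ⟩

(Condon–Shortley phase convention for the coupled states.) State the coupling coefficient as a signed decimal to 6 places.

-0.534522

triangle: 1!×2!×5!/9! = 240/362880
(j±m)!: 1!×2!×4!×2!×4!×3! = 13824
prefactor² = (2J+1)×Δ×N² = 512/7
  k=0: +1/(0!×1!×2!×4!×0!×1!) = 1/48
  k=1: −1/(1!×0!×1!×3!×1!×2!) = -1/12
Σ = -1/16  ⇒  CG² = 512/7×(-1/16)² = 2/7
CG = −√(2/7) = -0.534522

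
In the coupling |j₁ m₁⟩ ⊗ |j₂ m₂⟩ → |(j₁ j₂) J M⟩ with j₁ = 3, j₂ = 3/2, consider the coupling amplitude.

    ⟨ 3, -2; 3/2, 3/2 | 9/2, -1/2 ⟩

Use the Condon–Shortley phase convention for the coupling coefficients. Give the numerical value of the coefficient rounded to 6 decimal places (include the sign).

+0.218218  (= +√(1/21))

√[10·0!6!3!/10! · 1!5!3!0!4!5!] = √(172800/7)
  +(−1)^0/∏(0,0,5,3,1,0)! = 1/720  (running 1/720)
⟨..|..⟩ = √(172800/7)·(1/720) = +0.218218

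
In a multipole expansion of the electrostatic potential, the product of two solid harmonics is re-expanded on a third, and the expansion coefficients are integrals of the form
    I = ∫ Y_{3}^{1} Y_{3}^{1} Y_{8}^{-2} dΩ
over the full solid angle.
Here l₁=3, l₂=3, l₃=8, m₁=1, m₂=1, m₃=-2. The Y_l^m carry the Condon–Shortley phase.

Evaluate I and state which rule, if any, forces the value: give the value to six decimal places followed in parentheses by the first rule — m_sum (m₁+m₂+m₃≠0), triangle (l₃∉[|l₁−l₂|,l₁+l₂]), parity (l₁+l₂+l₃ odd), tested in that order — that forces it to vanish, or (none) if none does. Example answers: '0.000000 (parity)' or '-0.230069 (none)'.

l₃=8 ∉ [0,6] — triangle fails ⇒ I = 0

0.000000 (triangle)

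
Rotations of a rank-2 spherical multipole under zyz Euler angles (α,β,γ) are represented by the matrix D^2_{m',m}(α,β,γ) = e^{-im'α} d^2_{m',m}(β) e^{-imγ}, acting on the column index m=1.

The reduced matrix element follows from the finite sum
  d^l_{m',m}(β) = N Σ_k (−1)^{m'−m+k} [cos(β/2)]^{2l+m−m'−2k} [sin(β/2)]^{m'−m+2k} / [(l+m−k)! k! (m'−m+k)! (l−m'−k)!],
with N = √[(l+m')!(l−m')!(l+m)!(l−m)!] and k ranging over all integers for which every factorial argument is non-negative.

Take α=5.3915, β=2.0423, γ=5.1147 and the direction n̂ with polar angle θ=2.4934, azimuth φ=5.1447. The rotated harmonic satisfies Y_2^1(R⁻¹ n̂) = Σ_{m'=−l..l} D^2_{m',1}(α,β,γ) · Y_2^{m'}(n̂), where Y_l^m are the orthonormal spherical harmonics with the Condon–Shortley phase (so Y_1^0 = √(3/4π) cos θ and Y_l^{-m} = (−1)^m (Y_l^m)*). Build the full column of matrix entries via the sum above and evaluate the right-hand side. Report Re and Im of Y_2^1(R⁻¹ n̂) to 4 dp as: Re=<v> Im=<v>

Need the full column D^2_{m',1} for m'=−2..2 at α=5.3915, β=2.0423, γ=5.1147.
cos(β/2)=0.522386, sin(β/2)=0.852709
d^2_{-2,1}: single k=3 term ⇒ +0.647775;  D = +0.529128-0.373679i
d^2_{-1,1}: k∈[2..3] ⇒ +0.595259 -0.528694 = +0.066565;  D = +0.064031+0.018191i
d^2_{0,1}: k∈[1..2] ⇒ +0.297749 -0.793359 = -0.495610;  D = -0.194054-0.456040i
d^2_{1,1}: k∈[0..1] ⇒ +0.074467 -0.595259 = -0.520792;  D = +0.244810-0.459665i
d^2_{2,1}: single k=0 term ⇒ -0.243111;  D = +0.238748-0.045851i
Y_2^{m'}(θ=2.4934,φ=5.1447) and Σ D·Y over m':
  (+0.5291-0.3737i)·(-0.0914+0.1071i)  (+0.0640+0.0182i)·(-0.1558-0.3376i)  (-0.1941-0.4560i)·(+0.2859+0.0000i)  (+0.2448-0.4597i)·(+0.1558-0.3376i)  (+0.2387-0.0459i)·(-0.0914-0.1071i)
Y_2^1(R⁻¹ n̂) = -0.211405-0.239649i

Re=-0.2114 Im=-0.2396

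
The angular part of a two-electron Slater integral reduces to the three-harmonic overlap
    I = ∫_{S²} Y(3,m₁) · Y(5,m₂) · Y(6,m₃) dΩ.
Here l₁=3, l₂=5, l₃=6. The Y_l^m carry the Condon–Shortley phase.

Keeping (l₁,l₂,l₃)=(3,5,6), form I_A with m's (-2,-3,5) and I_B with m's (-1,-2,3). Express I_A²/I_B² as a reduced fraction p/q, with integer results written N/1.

11/9

Same 3,5,6: normalisation and zero-m 3j drop out of the ratio.
A: Δ: 2! 4! 8! / 15! → 1/675675; sum: t=1:−1/120960 t=2:+1/483840 = -1/161280; 3j²(3 5 6; -2 -3 5) = Δ·Π!·Σ² = 2/91  (sign +1)
B: Δ: 2! 4! 8! / 15! → 1/675675; sum: t=0:+1/34560 t=1:−1/8640 t=2:+1/40320 = -1/16128; 3j²(3 5 6; -1 -2 3) = Δ·Π!·Σ² = 18/1001  (sign +1)
I_A²/I_B² = (2/91)/(18/1001) = 11/9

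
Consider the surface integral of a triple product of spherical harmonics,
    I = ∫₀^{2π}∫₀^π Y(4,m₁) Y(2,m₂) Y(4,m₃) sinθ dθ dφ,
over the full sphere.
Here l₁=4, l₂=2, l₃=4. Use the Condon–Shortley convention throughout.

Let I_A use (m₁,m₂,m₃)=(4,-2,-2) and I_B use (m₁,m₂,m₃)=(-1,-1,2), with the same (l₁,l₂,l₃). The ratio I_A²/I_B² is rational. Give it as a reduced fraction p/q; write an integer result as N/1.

56/81

Same 4,2,4: normalisation and zero-m 3j drop out of the ratio.
A: Δ: 2! 6! 2! / 11! → 1/13860; sum: t=0:+1/2880 = 1/2880; 3j²(4 2 4; 4 -2 -2) = Δ·Π!·Σ² = 2/165  (sign +1)
B: Δ: 2! 6! 2! / 11! → 1/13860; sum: t=0:+1/240 t=1:−1/96 = -1/160; 3j²(4 2 4; -1 -1 2) = Δ·Π!·Σ² = 27/1540  (sign -1)
I_A²/I_B² = (2/165)/(27/1540) = 56/81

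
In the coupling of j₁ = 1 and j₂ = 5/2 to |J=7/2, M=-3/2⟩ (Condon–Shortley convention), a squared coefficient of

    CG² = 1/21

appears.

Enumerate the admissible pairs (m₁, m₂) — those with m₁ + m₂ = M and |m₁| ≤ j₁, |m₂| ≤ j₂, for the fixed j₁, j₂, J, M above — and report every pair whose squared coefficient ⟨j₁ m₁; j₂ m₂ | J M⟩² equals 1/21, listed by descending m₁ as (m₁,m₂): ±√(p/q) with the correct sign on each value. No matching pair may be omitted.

(1,-5/2): +√(1/21)

Admissible pairs with m₁+m₂ = M = -3/2: (-1,-1/2), (0,-3/2), (1,-5/2)
  (m₁,m₂)=(1,-5/2): CG² = 1/21, CG = +√(1/21)   ← matches the target
  (m₁,m₂)=(0,-3/2): CG² = 10/21, CG = +√(10/21)
  (m₁,m₂)=(-1,-1/2): CG² = 10/21, CG = +√(10/21)
Pairs with CG² = 1/21: (1,-5/2): +√(1/21)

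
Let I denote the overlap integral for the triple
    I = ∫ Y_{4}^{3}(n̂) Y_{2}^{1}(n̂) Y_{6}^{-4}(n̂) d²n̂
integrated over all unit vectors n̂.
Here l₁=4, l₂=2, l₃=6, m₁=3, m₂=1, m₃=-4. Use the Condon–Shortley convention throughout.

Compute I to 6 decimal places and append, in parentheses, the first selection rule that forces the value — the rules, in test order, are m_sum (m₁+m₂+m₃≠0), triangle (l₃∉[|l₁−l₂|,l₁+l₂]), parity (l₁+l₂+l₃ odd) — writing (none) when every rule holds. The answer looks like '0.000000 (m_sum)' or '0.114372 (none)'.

0.246389 (none)

Rules hold: Σm=0, L=12 even, 2≤6≤6.
N = 9·5·13 = 585
Δ = 0!·8!·4!/13! = 1/6435
Racah Σ t=0..0: t=0:+1/2304 = 1/2304
⇒ 3j(4 2 6; 0 0 0)² = 5/143, sgn +1
Racah Σ t=0..0: t=0:+1/30240 = 1/30240
⇒ 3j(4 2 6; 3 1 -4)² = 16/429, sgn +1
4πI² = N·(3j₀)²·(3jₘ)² = 1200/1573
I = +1·√(0.762873/4π) = 0.24638901
No selection rule forces the value: the integral is nonzero (none).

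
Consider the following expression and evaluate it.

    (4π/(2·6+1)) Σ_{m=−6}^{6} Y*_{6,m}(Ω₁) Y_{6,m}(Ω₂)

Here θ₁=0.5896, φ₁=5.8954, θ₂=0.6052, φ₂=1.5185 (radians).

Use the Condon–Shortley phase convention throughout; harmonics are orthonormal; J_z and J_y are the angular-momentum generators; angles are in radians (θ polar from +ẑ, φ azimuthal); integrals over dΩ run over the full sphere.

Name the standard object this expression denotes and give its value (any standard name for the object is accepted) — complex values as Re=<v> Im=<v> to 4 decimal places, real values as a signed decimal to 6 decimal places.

This sum is the spherical-harmonic addition theorem: it equals the Legendre polynomial P_l(cos γ) of the angle γ between the two directions.
Summing Y*_{l m}(θ₁,φ₁)·Y_{l m}(θ₂,φ₂) over m ∈ [−6, 6]; prefactor 4π/(2·6+1) = 0.966644:
  m=-6: (-0.009793, -0.010388) × (-0.015582, -0.005056) = (0.000100, 0.000211)  (running Σ = (0.000100, 0.000211))
  m=-5: (-0.026603, -0.068971) × (0.021206, -0.079241) = (-0.006030, 0.000645)  (running Σ = (-0.005929, 0.000857))
  m=-4: (0.004423, -0.225006) × (0.235456, 0.049985) = (0.012288, -0.052758)  (running Σ = (0.006359, -0.051901))
  m=-3: (0.169620, -0.393011) × (-0.068428, 0.432572) = (0.158399, 0.100266)  (running Σ = (0.164758, 0.048365))
  m=-2: (0.310186, -0.304148) × (-0.411072, -0.043153) = (-0.140633, 0.111641)  (running Σ = (0.024125, 0.160006))
  m=-1: (0.004275, -0.001746) × (-0.001966, 0.037550) = (0.000057, 0.000164)  (running Σ = (0.024182, 0.160170))
  m=0: (-0.421820, -0.000000) × (-0.420144, 0.000000) = (0.177225, 0.000000)  (running Σ = (0.201407, 0.160170))
  m=1: (-0.004275, -0.001746) × (0.001966, 0.037550) = (0.000057, -0.000164)  (running Σ = (0.201464, 0.160006))
  m=2: (0.310186, 0.304148) × (-0.411072, 0.043153) = (-0.140633, -0.111641)  (running Σ = (0.060831, 0.048365))
  m=3: (-0.169620, -0.393011) × (0.068428, 0.432572) = (0.158399, -0.100266)  (running Σ = (0.219230, -0.051901))
  m=4: (0.004423, 0.225006) × (0.235456, -0.049985) = (0.012288, 0.052758)  (running Σ = (0.231518, 0.000857))
  m=5: (0.026603, -0.068971) × (-0.021206, -0.079241) = (-0.006030, -0.000645)  (running Σ = (0.225489, 0.000211))
  m=6: (-0.009793, 0.010388) × (-0.015582, 0.005056) = (0.000100, -0.000211)  (running Σ = (0.225589, 0.000000))
Accumulated sum (0.225589, 0.000000); after 4π/(2l+1) scaling, (0.218064, 0.000000) ⇒ P_6 = 0.218064

Legendre polynomial (addition theorem), +0.218064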